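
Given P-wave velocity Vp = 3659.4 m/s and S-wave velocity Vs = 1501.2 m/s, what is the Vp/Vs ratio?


Vp/Vs = 3659.4 / 1501.2
= 2.4376

2.4376


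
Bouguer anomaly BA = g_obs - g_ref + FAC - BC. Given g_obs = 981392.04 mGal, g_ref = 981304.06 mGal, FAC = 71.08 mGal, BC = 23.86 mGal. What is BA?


BA = g_obs - g_ref + FAC - BC
= 981392.04 - 981304.06 + 71.08 - 23.86
= 135.2 mGal

135.2


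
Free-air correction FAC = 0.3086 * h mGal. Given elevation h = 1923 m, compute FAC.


FAC = 0.3086 * h
= 0.3086 * 1923
= 593.4378 mGal

593.4378


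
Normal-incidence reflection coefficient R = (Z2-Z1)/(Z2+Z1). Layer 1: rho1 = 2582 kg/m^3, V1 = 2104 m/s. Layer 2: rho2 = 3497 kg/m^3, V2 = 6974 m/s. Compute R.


Z1 = 2582 * 2104 = 5432528
Z2 = 3497 * 6974 = 24388078
R = (24388078 - 5432528) / (24388078 + 5432528) = 18955550 / 29820606 = 0.6357

0.6357


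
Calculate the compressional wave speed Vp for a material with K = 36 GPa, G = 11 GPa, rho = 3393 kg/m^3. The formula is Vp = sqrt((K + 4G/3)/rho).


First compute the effective modulus:
K + 4G/3 = 36e9 + 4*11e9/3 = 50666666666.67 Pa
Then divide by density:
50666666666.67 / 3393 = 14932704.5879 Pa/(kg/m^3)
Take the square root:
Vp = sqrt(14932704.5879) = 3864.29 m/s

3864.29


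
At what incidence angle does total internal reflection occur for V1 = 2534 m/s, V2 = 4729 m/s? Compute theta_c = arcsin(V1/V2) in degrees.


V1/V2 = 2534/4729 = 0.535843
theta_c = arcsin(0.535843) = 32.4011 degrees

32.4011


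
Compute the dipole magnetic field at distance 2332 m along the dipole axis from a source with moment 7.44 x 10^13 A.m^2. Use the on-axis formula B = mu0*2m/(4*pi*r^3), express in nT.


m = 7.44 x 10^13 = 74400000000000 A.m^2
2m = 148800000000000 A.m^2
r^3 = 2332^3 = 12681938368
B = (4pi*10^-7) * 148800000000000 / (4*pi * 12681938368) * 1e9
= 186987594.741664 / 159365937640.75 * 1e9
= 1173322.2137 nT

1173322.2137


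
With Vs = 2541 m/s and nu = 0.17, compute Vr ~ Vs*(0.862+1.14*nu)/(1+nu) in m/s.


Numerator factor = 0.862 + 1.14*0.17 = 1.0558
Denominator = 1 + 0.17 = 1.17
Vr = 2541 * 1.0558 / 1.17 = 2292.98 m/s

2292.98


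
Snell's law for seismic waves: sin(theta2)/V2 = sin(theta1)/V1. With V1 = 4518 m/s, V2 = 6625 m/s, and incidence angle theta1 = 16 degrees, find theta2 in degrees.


sin(theta1) = sin(16 deg) = 0.275637
sin(theta2) = V2/V1 * sin(theta1) = 6625/4518 * 0.275637 = 0.404183
theta2 = arcsin(0.404183) = 23.8399 degrees

23.8399


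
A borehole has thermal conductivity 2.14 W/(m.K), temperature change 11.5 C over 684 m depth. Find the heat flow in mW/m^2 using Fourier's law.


q = k * dT / dz * 1000
= 2.14 * 11.5 / 684 * 1000
= 0.03598 * 1000
= 35.9795 mW/m^2

35.9795


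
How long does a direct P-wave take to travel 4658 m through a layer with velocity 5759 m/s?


t = x / V
= 4658 / 5759
= 0.8088 s

0.8088


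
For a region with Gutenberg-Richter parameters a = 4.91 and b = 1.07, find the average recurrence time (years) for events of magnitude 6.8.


log10(N) = 4.91 - 1.07*6.8 = -2.366
N = 10^-2.366 = 0.004305
T = 1/N = 1/0.004305 = 232.2737 years

232.2737


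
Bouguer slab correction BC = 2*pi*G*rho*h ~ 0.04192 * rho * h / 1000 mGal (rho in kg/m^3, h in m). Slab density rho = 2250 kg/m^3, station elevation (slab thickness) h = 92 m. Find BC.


BC = 0.04192 * rho * h / 1000
= 0.04192 * 2250 * 92 / 1000
= 8.6774 mGal

8.6774


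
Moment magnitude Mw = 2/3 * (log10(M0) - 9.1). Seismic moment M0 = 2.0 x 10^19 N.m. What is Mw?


log10(M0) = log10(2.0 x 10^19) = 19.301
Mw = 2/3 * (19.301 - 9.1)
= 2/3 * 10.201
= 6.8

6.8


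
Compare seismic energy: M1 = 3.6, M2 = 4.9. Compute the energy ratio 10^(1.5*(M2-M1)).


M2 - M1 = 4.9 - 3.6 = 1.3
1.5 * 1.3 = 1.95
ratio = 10^1.95 = 89.13

89.13


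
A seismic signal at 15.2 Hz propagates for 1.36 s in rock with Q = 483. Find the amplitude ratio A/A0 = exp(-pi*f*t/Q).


pi*f*t/Q = pi*15.2*1.36/483 = 0.134458
A/A0 = exp(-0.134458) = 0.87419

0.87419


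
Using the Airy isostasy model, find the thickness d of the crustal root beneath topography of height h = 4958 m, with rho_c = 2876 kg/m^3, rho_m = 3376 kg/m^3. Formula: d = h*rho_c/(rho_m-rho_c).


rho_m - rho_c = 3376 - 2876 = 500
d = 4958 * 2876 / 500
= 14259208 / 500
= 28518.42 m

28518.42


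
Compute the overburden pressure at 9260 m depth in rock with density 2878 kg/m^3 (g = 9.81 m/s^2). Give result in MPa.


P = rho * g * z / 1e6
= 2878 * 9.81 * 9260 / 1e6
= 261439246.8 / 1e6
= 261.4392 MPa

261.4392


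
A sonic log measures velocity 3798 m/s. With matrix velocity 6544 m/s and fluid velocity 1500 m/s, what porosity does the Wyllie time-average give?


1/V - 1/Vm = 1/3798 - 1/6544 = 0.00011048
1/Vf - 1/Vm = 1/1500 - 1/6544 = 0.00051385
phi = 0.00011048 / 0.00051385 = 0.215

0.215


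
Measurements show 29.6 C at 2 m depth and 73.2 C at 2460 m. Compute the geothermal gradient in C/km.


dT = 73.2 - 29.6 = 43.6 C
dz = 2460 - 2 = 2458 m
gradient = dT/dz * 1000 = 43.6/2458 * 1000 = 17.738 C/km

17.738


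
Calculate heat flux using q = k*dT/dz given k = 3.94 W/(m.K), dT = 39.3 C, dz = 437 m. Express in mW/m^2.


q = k * dT / dz * 1000
= 3.94 * 39.3 / 437 * 1000
= 0.35433 * 1000
= 354.3295 mW/m^2

354.3295


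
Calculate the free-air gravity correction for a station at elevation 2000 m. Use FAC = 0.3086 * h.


FAC = 0.3086 * h
= 0.3086 * 2000
= 617.2 mGal

617.2


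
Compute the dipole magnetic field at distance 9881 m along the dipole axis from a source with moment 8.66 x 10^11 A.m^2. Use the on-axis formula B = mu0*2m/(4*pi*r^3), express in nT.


m = 8.66 x 10^11 = 866000000000 A.m^2
2m = 1732000000000 A.m^2
r^3 = 9881^3 = 964723144841
B = (4pi*10^-7) * 1732000000000 / (4*pi * 964723144841) * 1e9
= 2176495.390407 / 12123068578322.11 * 1e9
= 179.5334 nT

179.5334


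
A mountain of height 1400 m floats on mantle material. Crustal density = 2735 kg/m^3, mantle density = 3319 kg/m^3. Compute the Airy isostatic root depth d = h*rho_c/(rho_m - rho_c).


rho_m - rho_c = 3319 - 2735 = 584
d = 1400 * 2735 / 584
= 3829000 / 584
= 6556.51 m

6556.51


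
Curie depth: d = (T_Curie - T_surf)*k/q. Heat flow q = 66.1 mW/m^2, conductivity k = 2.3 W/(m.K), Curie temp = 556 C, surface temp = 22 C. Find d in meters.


T_Curie - T_surf = 556 - 22 = 534 C
Convert q to W/m^2: 66.1 mW/m^2 = 0.0661 W/m^2
d = 534 * 2.3 / 0.0661 = 18580.94 m

18580.94


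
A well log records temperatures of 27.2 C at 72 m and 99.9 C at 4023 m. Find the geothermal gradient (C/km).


dT = 99.9 - 27.2 = 72.7 C
dz = 4023 - 72 = 3951 m
gradient = dT/dz * 1000 = 72.7/3951 * 1000 = 18.4004 C/km

18.4004


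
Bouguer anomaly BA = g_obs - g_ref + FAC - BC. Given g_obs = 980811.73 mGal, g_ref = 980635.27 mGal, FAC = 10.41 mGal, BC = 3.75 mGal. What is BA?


BA = g_obs - g_ref + FAC - BC
= 980811.73 - 980635.27 + 10.41 - 3.75
= 183.12 mGal

183.12


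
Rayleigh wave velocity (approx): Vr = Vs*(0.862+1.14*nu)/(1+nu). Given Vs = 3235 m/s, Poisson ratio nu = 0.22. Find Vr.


Numerator factor = 0.862 + 1.14*0.22 = 1.1128
Denominator = 1 + 0.22 = 1.22
Vr = 3235 * 1.1128 / 1.22 = 2950.74 m/s

2950.74


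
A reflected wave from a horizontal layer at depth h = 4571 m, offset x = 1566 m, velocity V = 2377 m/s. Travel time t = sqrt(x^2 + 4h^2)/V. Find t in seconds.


x^2 + 4h^2 = 1566^2 + 4*4571^2 = 2452356 + 83576164 = 86028520
sqrt(86028520) = 9275.1561
t = 9275.1561 / 2377 = 3.902 s

3.902


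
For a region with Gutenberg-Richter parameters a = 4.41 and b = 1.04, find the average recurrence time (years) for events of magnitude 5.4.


log10(N) = 4.41 - 1.04*5.4 = -1.206
N = 10^-1.206 = 0.06223
T = 1/N = 1/0.06223 = 16.0694 years

16.0694


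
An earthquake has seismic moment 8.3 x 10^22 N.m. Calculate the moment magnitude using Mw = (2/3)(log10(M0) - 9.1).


log10(M0) = log10(8.3 x 10^22) = 22.9191
Mw = 2/3 * (22.9191 - 9.1)
= 2/3 * 13.8191
= 9.21

9.21


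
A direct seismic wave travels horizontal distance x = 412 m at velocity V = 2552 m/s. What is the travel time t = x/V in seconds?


t = x / V
= 412 / 2552
= 0.1614 s

0.1614


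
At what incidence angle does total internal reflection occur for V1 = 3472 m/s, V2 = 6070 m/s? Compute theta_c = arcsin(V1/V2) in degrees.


V1/V2 = 3472/6070 = 0.571993
theta_c = arcsin(0.571993) = 34.8893 degrees

34.8893


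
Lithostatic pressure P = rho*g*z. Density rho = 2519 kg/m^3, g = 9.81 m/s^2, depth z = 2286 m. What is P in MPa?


P = rho * g * z / 1e6
= 2519 * 9.81 * 2286 / 1e6
= 56490237.54 / 1e6
= 56.4902 MPa

56.4902


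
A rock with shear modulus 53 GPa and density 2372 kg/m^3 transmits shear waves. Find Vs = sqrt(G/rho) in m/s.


Convert G to Pa: G = 53e9 Pa
Compute G/rho = 53e9 / 2372 = 22344013.4907
Vs = sqrt(22344013.4907) = 4726.95 m/s

4726.95


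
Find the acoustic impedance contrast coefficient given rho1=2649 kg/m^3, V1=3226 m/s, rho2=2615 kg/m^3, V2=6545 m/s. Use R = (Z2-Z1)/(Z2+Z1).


Z1 = 2649 * 3226 = 8545674
Z2 = 2615 * 6545 = 17115175
R = (17115175 - 8545674) / (17115175 + 8545674) = 8569501 / 25660849 = 0.334

0.334


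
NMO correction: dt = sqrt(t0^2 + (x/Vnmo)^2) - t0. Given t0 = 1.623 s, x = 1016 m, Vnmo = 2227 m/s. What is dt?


x/Vnmo = 1016/2227 = 0.456219
(x/Vnmo)^2 = 0.208136
t0^2 = 2.634129
sqrt(2.634129 + 0.208136) = 1.685902
dt = 1.685902 - 1.623 = 0.062902

0.062902


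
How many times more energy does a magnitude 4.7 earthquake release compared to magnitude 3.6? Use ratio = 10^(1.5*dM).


M2 - M1 = 4.7 - 3.6 = 1.1
1.5 * 1.1 = 1.65
ratio = 10^1.65 = 44.67

44.67


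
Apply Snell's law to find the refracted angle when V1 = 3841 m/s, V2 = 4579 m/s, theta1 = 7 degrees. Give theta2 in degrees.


sin(theta1) = sin(7 deg) = 0.121869
sin(theta2) = V2/V1 * sin(theta1) = 4579/3841 * 0.121869 = 0.145285
theta2 = arcsin(0.145285) = 8.3538 degrees

8.3538


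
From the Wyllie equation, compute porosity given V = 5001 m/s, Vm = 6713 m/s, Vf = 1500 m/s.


1/V - 1/Vm = 1/5001 - 1/6713 = 5.1e-05
1/Vf - 1/Vm = 1/1500 - 1/6713 = 0.0005177
phi = 5.1e-05 / 0.0005177 = 0.0985

0.0985


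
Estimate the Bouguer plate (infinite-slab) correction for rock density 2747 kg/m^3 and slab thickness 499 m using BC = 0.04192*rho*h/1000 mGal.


BC = 0.04192 * rho * h / 1000
= 0.04192 * 2747 * 499 / 1000
= 57.462 mGal

57.462


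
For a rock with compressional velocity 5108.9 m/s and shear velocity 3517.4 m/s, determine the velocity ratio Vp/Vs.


Vp/Vs = 5108.9 / 3517.4
= 1.4525

1.4525


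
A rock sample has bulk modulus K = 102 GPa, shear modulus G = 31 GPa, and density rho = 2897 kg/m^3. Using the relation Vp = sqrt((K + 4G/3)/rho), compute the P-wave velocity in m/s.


First compute the effective modulus:
K + 4G/3 = 102e9 + 4*31e9/3 = 143333333333.33 Pa
Then divide by density:
143333333333.33 / 2897 = 49476469.9114 Pa/(kg/m^3)
Take the square root:
Vp = sqrt(49476469.9114) = 7033.95 m/s

7033.95


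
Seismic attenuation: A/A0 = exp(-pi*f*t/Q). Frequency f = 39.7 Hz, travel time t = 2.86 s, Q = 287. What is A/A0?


pi*f*t/Q = pi*39.7*2.86/287 = 1.242867
A/A0 = exp(-1.242867) = 0.288556

0.288556


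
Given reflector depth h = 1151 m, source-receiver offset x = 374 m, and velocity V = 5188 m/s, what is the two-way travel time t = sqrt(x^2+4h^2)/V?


x^2 + 4h^2 = 374^2 + 4*1151^2 = 139876 + 5299204 = 5439080
sqrt(5439080) = 2332.1835
t = 2332.1835 / 5188 = 0.4495 s

0.4495


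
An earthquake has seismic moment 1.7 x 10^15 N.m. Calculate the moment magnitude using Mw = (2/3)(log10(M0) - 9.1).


log10(M0) = log10(1.7 x 10^15) = 15.2304
Mw = 2/3 * (15.2304 - 9.1)
= 2/3 * 6.1304
= 4.09

4.09


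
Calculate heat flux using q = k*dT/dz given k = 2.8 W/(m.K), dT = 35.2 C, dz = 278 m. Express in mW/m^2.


q = k * dT / dz * 1000
= 2.8 * 35.2 / 278 * 1000
= 0.354532 * 1000
= 354.5324 mW/m^2

354.5324


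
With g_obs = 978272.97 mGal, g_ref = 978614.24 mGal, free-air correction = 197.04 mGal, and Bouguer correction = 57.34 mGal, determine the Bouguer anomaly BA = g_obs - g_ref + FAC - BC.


BA = g_obs - g_ref + FAC - BC
= 978272.97 - 978614.24 + 197.04 - 57.34
= -201.57 mGal

-201.57


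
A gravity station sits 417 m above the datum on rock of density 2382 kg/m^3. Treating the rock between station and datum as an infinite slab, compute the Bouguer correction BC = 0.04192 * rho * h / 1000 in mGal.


BC = 0.04192 * rho * h / 1000
= 0.04192 * 2382 * 417 / 1000
= 41.6389 mGal

41.6389


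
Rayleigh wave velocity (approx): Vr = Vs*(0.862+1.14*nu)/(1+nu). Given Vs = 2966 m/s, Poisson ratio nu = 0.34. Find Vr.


Numerator factor = 0.862 + 1.14*0.34 = 1.2496
Denominator = 1 + 0.34 = 1.34
Vr = 2966 * 1.2496 / 1.34 = 2765.91 m/s

2765.91


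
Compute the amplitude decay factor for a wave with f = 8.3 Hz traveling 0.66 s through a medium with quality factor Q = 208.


pi*f*t/Q = pi*8.3*0.66/208 = 0.082739
A/A0 = exp(-0.082739) = 0.920592

0.920592


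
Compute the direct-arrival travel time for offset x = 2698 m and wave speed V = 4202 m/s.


t = x / V
= 2698 / 4202
= 0.6421 s

0.6421


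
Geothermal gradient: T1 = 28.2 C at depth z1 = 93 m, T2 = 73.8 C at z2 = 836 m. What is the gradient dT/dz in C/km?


dT = 73.8 - 28.2 = 45.6 C
dz = 836 - 93 = 743 m
gradient = dT/dz * 1000 = 45.6/743 * 1000 = 61.3728 C/km

61.3728


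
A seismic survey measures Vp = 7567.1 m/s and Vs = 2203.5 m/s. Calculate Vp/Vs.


Vp/Vs = 7567.1 / 2203.5
= 3.4341

3.4341


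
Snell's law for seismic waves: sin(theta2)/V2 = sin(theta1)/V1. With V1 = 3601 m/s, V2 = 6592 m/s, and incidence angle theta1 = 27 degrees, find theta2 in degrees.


sin(theta1) = sin(27 deg) = 0.45399
sin(theta2) = V2/V1 * sin(theta1) = 6592/3601 * 0.45399 = 0.831076
theta2 = arcsin(0.831076) = 56.2094 degrees

56.2094


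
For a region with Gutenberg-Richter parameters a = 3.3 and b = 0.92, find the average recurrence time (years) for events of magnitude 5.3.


log10(N) = 3.3 - 0.92*5.3 = -1.576
N = 10^-1.576 = 0.026546
T = 1/N = 1/0.026546 = 37.6704 years

37.6704


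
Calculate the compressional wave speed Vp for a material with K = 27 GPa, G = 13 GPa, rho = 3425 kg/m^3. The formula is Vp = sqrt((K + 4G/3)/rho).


First compute the effective modulus:
K + 4G/3 = 27e9 + 4*13e9/3 = 44333333333.33 Pa
Then divide by density:
44333333333.33 / 3425 = 12944038.9294 Pa/(kg/m^3)
Take the square root:
Vp = sqrt(12944038.9294) = 3597.78 m/s

3597.78


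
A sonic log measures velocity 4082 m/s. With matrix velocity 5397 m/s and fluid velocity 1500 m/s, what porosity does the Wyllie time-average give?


1/V - 1/Vm = 1/4082 - 1/5397 = 5.969e-05
1/Vf - 1/Vm = 1/1500 - 1/5397 = 0.00048138
phi = 5.969e-05 / 0.00048138 = 0.124

0.124


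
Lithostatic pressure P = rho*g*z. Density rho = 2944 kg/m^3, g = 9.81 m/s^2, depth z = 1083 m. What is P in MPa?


P = rho * g * z / 1e6
= 2944 * 9.81 * 1083 / 1e6
= 31277733.12 / 1e6
= 31.2777 MPa

31.2777


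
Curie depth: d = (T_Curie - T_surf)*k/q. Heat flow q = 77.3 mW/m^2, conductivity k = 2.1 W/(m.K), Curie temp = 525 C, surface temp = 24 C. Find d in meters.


T_Curie - T_surf = 525 - 24 = 501 C
Convert q to W/m^2: 77.3 mW/m^2 = 0.0773 W/m^2
d = 501 * 2.1 / 0.0773 = 13610.61 m

13610.61


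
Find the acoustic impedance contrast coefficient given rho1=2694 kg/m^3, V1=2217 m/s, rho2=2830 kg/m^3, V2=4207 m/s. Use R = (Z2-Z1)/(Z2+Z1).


Z1 = 2694 * 2217 = 5972598
Z2 = 2830 * 4207 = 11905810
R = (11905810 - 5972598) / (11905810 + 5972598) = 5933212 / 17878408 = 0.3319

0.3319


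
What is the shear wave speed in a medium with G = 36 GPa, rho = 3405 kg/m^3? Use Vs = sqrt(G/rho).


Convert G to Pa: G = 36e9 Pa
Compute G/rho = 36e9 / 3405 = 10572687.2247
Vs = sqrt(10572687.2247) = 3251.57 m/s

3251.57


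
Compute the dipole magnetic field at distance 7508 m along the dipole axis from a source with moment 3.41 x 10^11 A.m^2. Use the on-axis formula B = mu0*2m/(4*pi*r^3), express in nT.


m = 3.41 x 10^11 = 341000000000 A.m^2
2m = 682000000000 A.m^2
r^3 = 7508^3 = 423226440512
B = (4pi*10^-7) * 682000000000 / (4*pi * 423226440512) * 1e9
= 857026.475899 / 5318420305269.83 * 1e9
= 161.1431 nT

161.1431


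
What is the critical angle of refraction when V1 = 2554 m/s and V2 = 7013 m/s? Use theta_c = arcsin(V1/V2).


V1/V2 = 2554/7013 = 0.364181
theta_c = arcsin(0.364181) = 21.3572 degrees

21.3572


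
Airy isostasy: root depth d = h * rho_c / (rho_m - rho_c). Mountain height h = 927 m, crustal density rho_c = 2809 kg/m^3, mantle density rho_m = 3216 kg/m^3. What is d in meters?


rho_m - rho_c = 3216 - 2809 = 407
d = 927 * 2809 / 407
= 2603943 / 407
= 6397.89 m

6397.89


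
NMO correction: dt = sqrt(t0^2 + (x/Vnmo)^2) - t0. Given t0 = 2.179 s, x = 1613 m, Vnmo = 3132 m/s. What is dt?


x/Vnmo = 1613/3132 = 0.515006
(x/Vnmo)^2 = 0.265232
t0^2 = 4.748041
sqrt(4.748041 + 0.265232) = 2.239034
dt = 2.239034 - 2.179 = 0.060034

0.060034


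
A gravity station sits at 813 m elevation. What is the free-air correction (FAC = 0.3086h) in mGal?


FAC = 0.3086 * h
= 0.3086 * 813
= 250.8918 mGal

250.8918


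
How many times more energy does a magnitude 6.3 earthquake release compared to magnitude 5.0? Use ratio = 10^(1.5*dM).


M2 - M1 = 6.3 - 5.0 = 1.3
1.5 * 1.3 = 1.95
ratio = 10^1.95 = 89.13

89.13


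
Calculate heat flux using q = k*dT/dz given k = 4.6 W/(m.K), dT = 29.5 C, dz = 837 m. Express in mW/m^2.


q = k * dT / dz * 1000
= 4.6 * 29.5 / 837 * 1000
= 0.162127 * 1000
= 162.1266 mW/m^2

162.1266


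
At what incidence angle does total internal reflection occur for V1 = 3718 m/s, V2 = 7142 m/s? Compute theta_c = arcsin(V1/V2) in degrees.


V1/V2 = 3718/7142 = 0.520582
theta_c = arcsin(0.520582) = 31.3713 degrees

31.3713


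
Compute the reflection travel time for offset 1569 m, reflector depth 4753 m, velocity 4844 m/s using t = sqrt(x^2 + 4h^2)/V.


x^2 + 4h^2 = 1569^2 + 4*4753^2 = 2461761 + 90364036 = 92825797
sqrt(92825797) = 9634.6145
t = 9634.6145 / 4844 = 1.989 s

1.989


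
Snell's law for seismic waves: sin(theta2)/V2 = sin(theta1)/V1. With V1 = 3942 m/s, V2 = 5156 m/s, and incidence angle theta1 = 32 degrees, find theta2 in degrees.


sin(theta1) = sin(32 deg) = 0.529919
sin(theta2) = V2/V1 * sin(theta1) = 5156/3942 * 0.529919 = 0.693116
theta2 = arcsin(0.693116) = 43.8773 degrees

43.8773


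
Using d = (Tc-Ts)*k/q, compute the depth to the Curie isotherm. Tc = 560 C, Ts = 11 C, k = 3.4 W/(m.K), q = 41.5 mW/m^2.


T_Curie - T_surf = 560 - 11 = 549 C
Convert q to W/m^2: 41.5 mW/m^2 = 0.0415 W/m^2
d = 549 * 3.4 / 0.0415 = 44978.31 m

44978.31


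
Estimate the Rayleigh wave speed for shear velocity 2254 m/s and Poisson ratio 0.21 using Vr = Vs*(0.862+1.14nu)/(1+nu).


Numerator factor = 0.862 + 1.14*0.21 = 1.1014
Denominator = 1 + 0.21 = 1.21
Vr = 2254 * 1.1014 / 1.21 = 2051.7 m/s

2051.7


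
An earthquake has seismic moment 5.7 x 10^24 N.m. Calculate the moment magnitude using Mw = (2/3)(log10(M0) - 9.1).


log10(M0) = log10(5.7 x 10^24) = 24.7559
Mw = 2/3 * (24.7559 - 9.1)
= 2/3 * 15.6559
= 10.44

10.44


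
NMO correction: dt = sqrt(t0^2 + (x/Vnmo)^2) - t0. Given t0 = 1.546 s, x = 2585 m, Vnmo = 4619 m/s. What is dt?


x/Vnmo = 2585/4619 = 0.559645
(x/Vnmo)^2 = 0.313202
t0^2 = 2.390116
sqrt(2.390116 + 0.313202) = 1.644177
dt = 1.644177 - 1.546 = 0.098177

0.098177


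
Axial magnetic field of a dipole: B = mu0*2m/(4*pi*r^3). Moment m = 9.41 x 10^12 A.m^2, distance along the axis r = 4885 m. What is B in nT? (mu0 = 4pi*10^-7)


m = 9.41 x 10^12 = 9410000000000 A.m^2
2m = 18820000000000 A.m^2
r^3 = 4885^3 = 116571854125
B = (4pi*10^-7) * 18820000000000 / (4*pi * 116571854125) * 1e9
= 23649909.496224 / 1464885122137.76 * 1e9
= 16144.5489 nT

16144.5489


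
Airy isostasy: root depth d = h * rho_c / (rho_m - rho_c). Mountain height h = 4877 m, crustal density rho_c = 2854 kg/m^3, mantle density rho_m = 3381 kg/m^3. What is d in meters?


rho_m - rho_c = 3381 - 2854 = 527
d = 4877 * 2854 / 527
= 13918958 / 527
= 26411.69 m

26411.69


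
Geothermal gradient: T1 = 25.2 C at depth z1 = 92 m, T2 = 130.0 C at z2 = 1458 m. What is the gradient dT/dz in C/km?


dT = 130.0 - 25.2 = 104.8 C
dz = 1458 - 92 = 1366 m
gradient = dT/dz * 1000 = 104.8/1366 * 1000 = 76.7204 C/km

76.7204


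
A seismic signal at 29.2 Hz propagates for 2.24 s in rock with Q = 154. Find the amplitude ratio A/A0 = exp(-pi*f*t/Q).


pi*f*t/Q = pi*29.2*2.24/154 = 1.33432
A/A0 = exp(-1.33432) = 0.263337

0.263337


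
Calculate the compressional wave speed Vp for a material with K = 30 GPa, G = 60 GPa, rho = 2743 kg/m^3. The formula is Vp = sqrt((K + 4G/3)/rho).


First compute the effective modulus:
K + 4G/3 = 30e9 + 4*60e9/3 = 110000000000.0 Pa
Then divide by density:
110000000000.0 / 2743 = 40102078.0168 Pa/(kg/m^3)
Take the square root:
Vp = sqrt(40102078.0168) = 6332.62 m/s

6332.62


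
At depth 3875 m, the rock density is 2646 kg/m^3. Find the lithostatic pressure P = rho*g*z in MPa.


P = rho * g * z / 1e6
= 2646 * 9.81 * 3875 / 1e6
= 100584382.5 / 1e6
= 100.5844 MPa

100.5844


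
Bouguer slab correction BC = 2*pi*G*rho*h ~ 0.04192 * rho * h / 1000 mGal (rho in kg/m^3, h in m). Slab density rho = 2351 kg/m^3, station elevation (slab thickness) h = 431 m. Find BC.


BC = 0.04192 * rho * h / 1000
= 0.04192 * 2351 * 431 / 1000
= 42.4767 mGal

42.4767


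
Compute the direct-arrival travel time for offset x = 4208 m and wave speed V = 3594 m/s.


t = x / V
= 4208 / 3594
= 1.1708 s

1.1708


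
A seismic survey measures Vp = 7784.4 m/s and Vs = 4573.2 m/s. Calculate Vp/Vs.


Vp/Vs = 7784.4 / 4573.2
= 1.7022

1.7022


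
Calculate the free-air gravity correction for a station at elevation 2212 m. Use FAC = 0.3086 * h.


FAC = 0.3086 * h
= 0.3086 * 2212
= 682.6232 mGal

682.6232


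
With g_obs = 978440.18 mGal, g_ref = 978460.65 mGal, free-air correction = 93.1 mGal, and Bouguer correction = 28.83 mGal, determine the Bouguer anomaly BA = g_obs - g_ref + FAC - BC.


BA = g_obs - g_ref + FAC - BC
= 978440.18 - 978460.65 + 93.1 - 28.83
= 43.8 mGal

43.8


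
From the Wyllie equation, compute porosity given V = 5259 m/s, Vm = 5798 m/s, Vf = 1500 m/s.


1/V - 1/Vm = 1/5259 - 1/5798 = 1.768e-05
1/Vf - 1/Vm = 1/1500 - 1/5798 = 0.00049419
phi = 1.768e-05 / 0.00049419 = 0.0358

0.0358


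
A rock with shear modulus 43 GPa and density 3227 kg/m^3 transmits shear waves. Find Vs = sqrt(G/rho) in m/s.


Convert G to Pa: G = 43e9 Pa
Compute G/rho = 43e9 / 3227 = 13325069.7242
Vs = sqrt(13325069.7242) = 3650.35 m/s

3650.35


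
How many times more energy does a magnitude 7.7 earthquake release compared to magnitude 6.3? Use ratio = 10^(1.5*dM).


M2 - M1 = 7.7 - 6.3 = 1.4
1.5 * 1.4 = 2.1
ratio = 10^2.1 = 125.89

125.89


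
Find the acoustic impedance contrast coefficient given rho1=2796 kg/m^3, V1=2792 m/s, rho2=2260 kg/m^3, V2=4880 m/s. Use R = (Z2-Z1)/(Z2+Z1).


Z1 = 2796 * 2792 = 7806432
Z2 = 2260 * 4880 = 11028800
R = (11028800 - 7806432) / (11028800 + 7806432) = 3222368 / 18835232 = 0.1711

0.1711


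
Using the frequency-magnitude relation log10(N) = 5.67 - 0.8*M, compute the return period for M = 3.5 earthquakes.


log10(N) = 5.67 - 0.8*3.5 = 2.87
N = 10^2.87 = 741.310241
T = 1/N = 1/741.310241 = 0.0013 years

0.0013


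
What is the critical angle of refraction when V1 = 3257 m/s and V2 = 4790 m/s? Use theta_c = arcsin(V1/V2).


V1/V2 = 3257/4790 = 0.679958
theta_c = arcsin(0.679958) = 42.8404 degrees

42.8404


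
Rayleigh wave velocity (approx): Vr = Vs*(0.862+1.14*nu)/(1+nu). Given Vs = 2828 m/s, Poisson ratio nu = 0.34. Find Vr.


Numerator factor = 0.862 + 1.14*0.34 = 1.2496
Denominator = 1 + 0.34 = 1.34
Vr = 2828 * 1.2496 / 1.34 = 2637.22 m/s

2637.22


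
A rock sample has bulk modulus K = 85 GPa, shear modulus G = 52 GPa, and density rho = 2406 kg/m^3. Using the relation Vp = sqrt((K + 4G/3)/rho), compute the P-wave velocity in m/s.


First compute the effective modulus:
K + 4G/3 = 85e9 + 4*52e9/3 = 154333333333.33 Pa
Then divide by density:
154333333333.33 / 2406 = 64145192.5741 Pa/(kg/m^3)
Take the square root:
Vp = sqrt(64145192.5741) = 8009.07 m/s

8009.07


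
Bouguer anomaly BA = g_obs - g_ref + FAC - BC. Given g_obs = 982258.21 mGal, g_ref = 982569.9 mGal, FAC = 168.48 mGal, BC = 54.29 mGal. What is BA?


BA = g_obs - g_ref + FAC - BC
= 982258.21 - 982569.9 + 168.48 - 54.29
= -197.5 mGal

-197.5


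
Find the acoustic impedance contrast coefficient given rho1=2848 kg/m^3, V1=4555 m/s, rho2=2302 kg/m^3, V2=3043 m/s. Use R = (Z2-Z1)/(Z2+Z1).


Z1 = 2848 * 4555 = 12972640
Z2 = 2302 * 3043 = 7004986
R = (7004986 - 12972640) / (7004986 + 12972640) = -5967654 / 19977626 = -0.2987

-0.2987


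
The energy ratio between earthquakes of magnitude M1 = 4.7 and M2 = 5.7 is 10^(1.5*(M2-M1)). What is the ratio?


M2 - M1 = 5.7 - 4.7 = 1.0
1.5 * 1.0 = 1.5
ratio = 10^1.5 = 31.62

31.62


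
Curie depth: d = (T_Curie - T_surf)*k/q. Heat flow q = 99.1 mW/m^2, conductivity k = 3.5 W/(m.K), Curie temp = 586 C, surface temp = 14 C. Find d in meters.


T_Curie - T_surf = 586 - 14 = 572 C
Convert q to W/m^2: 99.1 mW/m^2 = 0.0991 W/m^2
d = 572 * 3.5 / 0.0991 = 20201.82 m

20201.82


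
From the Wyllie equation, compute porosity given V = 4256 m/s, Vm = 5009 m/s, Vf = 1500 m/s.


1/V - 1/Vm = 1/4256 - 1/5009 = 3.532e-05
1/Vf - 1/Vm = 1/1500 - 1/5009 = 0.00046703
phi = 3.532e-05 / 0.00046703 = 0.0756

0.0756


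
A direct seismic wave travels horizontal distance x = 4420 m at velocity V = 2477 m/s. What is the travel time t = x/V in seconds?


t = x / V
= 4420 / 2477
= 1.7844 s

1.7844


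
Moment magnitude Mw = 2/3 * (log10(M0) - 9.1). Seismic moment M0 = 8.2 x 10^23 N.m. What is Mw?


log10(M0) = log10(8.2 x 10^23) = 23.9138
Mw = 2/3 * (23.9138 - 9.1)
= 2/3 * 14.8138
= 9.88

9.88


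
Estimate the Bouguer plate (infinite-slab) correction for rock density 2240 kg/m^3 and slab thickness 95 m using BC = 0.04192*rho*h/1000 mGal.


BC = 0.04192 * rho * h / 1000
= 0.04192 * 2240 * 95 / 1000
= 8.9206 mGal

8.9206


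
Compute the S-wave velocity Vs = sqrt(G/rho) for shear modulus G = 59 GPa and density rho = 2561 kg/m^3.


Convert G to Pa: G = 59e9 Pa
Compute G/rho = 59e9 / 2561 = 23037875.8298
Vs = sqrt(23037875.8298) = 4799.78 m/s

4799.78


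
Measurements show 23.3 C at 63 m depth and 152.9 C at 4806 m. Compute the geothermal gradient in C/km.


dT = 152.9 - 23.3 = 129.6 C
dz = 4806 - 63 = 4743 m
gradient = dT/dz * 1000 = 129.6/4743 * 1000 = 27.3245 C/km

27.3245


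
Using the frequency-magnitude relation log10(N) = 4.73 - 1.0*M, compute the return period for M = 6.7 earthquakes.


log10(N) = 4.73 - 1.0*6.7 = -1.97
N = 10^-1.97 = 0.010715
T = 1/N = 1/0.010715 = 93.3254 years

93.3254


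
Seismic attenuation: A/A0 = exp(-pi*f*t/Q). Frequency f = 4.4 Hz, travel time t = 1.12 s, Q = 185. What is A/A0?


pi*f*t/Q = pi*4.4*1.12/185 = 0.083685
A/A0 = exp(-0.083685) = 0.919721

0.919721


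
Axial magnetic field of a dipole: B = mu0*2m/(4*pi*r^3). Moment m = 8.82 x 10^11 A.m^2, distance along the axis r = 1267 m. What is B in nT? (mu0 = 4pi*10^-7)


m = 8.82 x 10^11 = 882000000000 A.m^2
2m = 1764000000000 A.m^2
r^3 = 1267^3 = 2033901163
B = (4pi*10^-7) * 1764000000000 / (4*pi * 2033901163) * 1e9
= 2216707.776373 / 25558755807.23 * 1e9
= 86729.8781 nT

86729.8781


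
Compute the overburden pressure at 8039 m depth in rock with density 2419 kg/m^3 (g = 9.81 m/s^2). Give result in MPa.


P = rho * g * z / 1e6
= 2419 * 9.81 * 8039 / 1e6
= 190768605.21 / 1e6
= 190.7686 MPa

190.7686


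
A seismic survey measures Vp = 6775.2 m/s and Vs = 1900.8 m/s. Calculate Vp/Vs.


Vp/Vs = 6775.2 / 1900.8
= 3.5644

3.5644


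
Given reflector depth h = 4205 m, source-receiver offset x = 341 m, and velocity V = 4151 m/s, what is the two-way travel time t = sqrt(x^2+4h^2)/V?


x^2 + 4h^2 = 341^2 + 4*4205^2 = 116281 + 70728100 = 70844381
sqrt(70844381) = 8416.9104
t = 8416.9104 / 4151 = 2.0277 s

2.0277


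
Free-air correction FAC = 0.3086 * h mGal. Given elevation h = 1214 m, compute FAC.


FAC = 0.3086 * h
= 0.3086 * 1214
= 374.6404 mGal

374.6404


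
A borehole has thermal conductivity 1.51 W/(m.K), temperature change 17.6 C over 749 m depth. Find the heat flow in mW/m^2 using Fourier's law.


q = k * dT / dz * 1000
= 1.51 * 17.6 / 749 * 1000
= 0.035482 * 1000
= 35.482 mW/m^2

35.482


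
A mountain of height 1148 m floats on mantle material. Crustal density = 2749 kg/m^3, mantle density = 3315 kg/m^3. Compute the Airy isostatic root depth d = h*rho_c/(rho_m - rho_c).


rho_m - rho_c = 3315 - 2749 = 566
d = 1148 * 2749 / 566
= 3155852 / 566
= 5575.71 m

5575.71


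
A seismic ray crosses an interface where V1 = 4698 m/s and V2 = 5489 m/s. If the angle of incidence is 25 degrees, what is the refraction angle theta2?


sin(theta1) = sin(25 deg) = 0.422618
sin(theta2) = V2/V1 * sin(theta1) = 5489/4698 * 0.422618 = 0.493774
theta2 = arcsin(0.493774) = 29.589 degrees

29.589


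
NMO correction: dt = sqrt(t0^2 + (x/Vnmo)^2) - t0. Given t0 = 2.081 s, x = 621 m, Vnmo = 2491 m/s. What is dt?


x/Vnmo = 621/2491 = 0.249297
(x/Vnmo)^2 = 0.062149
t0^2 = 4.330561
sqrt(4.330561 + 0.062149) = 2.095879
dt = 2.095879 - 2.081 = 0.014879

0.014879


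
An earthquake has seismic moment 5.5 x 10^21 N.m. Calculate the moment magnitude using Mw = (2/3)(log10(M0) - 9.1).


log10(M0) = log10(5.5 x 10^21) = 21.7404
Mw = 2/3 * (21.7404 - 9.1)
= 2/3 * 12.6404
= 8.43

8.43


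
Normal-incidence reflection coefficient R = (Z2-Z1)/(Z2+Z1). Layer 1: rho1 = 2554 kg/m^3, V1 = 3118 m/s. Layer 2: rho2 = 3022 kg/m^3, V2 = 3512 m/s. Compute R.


Z1 = 2554 * 3118 = 7963372
Z2 = 3022 * 3512 = 10613264
R = (10613264 - 7963372) / (10613264 + 7963372) = 2649892 / 18576636 = 0.1426

0.1426


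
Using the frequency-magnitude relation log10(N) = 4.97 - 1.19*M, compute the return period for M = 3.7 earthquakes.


log10(N) = 4.97 - 1.19*3.7 = 0.567
N = 10^0.567 = 3.689776
T = 1/N = 1/3.689776 = 0.271 years

0.271


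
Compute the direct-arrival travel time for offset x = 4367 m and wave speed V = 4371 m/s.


t = x / V
= 4367 / 4371
= 0.9991 s

0.9991


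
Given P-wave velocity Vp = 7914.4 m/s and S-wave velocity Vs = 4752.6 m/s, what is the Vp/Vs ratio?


Vp/Vs = 7914.4 / 4752.6
= 1.6653

1.6653


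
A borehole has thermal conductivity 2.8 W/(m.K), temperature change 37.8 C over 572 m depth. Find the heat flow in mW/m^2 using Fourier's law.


q = k * dT / dz * 1000
= 2.8 * 37.8 / 572 * 1000
= 0.185035 * 1000
= 185.035 mW/m^2

185.035


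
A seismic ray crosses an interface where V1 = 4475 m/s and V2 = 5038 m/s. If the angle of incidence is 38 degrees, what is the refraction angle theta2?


sin(theta1) = sin(38 deg) = 0.615661
sin(theta2) = V2/V1 * sin(theta1) = 5038/4475 * 0.615661 = 0.693118
theta2 = arcsin(0.693118) = 43.8774 degrees

43.8774


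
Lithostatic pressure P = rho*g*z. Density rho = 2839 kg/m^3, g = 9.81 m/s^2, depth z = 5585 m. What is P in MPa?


P = rho * g * z / 1e6
= 2839 * 9.81 * 5585 / 1e6
= 155545545.15 / 1e6
= 155.5455 MPa

155.5455


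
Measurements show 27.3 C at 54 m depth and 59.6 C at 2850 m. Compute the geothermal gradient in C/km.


dT = 59.6 - 27.3 = 32.3 C
dz = 2850 - 54 = 2796 m
gradient = dT/dz * 1000 = 32.3/2796 * 1000 = 11.5522 C/km

11.5522


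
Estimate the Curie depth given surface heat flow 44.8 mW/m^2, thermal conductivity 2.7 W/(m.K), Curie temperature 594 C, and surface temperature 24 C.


T_Curie - T_surf = 594 - 24 = 570 C
Convert q to W/m^2: 44.8 mW/m^2 = 0.0448 W/m^2
d = 570 * 2.7 / 0.0448 = 34352.68 m

34352.68


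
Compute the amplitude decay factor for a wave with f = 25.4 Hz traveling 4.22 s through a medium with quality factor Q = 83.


pi*f*t/Q = pi*25.4*4.22/83 = 4.057121
A/A0 = exp(-4.057121) = 0.017299

0.017299


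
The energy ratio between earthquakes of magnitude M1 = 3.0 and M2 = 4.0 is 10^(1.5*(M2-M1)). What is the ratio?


M2 - M1 = 4.0 - 3.0 = 1.0
1.5 * 1.0 = 1.5
ratio = 10^1.5 = 31.62

31.62


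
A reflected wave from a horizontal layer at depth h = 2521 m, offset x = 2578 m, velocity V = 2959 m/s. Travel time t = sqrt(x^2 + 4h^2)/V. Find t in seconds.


x^2 + 4h^2 = 2578^2 + 4*2521^2 = 6646084 + 25421764 = 32067848
sqrt(32067848) = 5662.848
t = 5662.848 / 2959 = 1.9138 s

1.9138


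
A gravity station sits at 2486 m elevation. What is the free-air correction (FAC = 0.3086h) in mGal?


FAC = 0.3086 * h
= 0.3086 * 2486
= 767.1796 mGal

767.1796


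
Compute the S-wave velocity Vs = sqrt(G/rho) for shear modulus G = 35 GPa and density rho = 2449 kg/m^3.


Convert G to Pa: G = 35e9 Pa
Compute G/rho = 35e9 / 2449 = 14291547.5704
Vs = sqrt(14291547.5704) = 3780.42 m/s

3780.42


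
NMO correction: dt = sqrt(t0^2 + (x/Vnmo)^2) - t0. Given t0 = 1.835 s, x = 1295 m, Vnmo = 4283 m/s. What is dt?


x/Vnmo = 1295/4283 = 0.302358
(x/Vnmo)^2 = 0.09142
t0^2 = 3.367225
sqrt(3.367225 + 0.09142) = 1.859743
dt = 1.859743 - 1.835 = 0.024743

0.024743


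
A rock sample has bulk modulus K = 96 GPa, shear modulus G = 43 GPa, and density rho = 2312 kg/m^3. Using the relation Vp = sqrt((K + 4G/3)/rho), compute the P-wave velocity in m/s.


First compute the effective modulus:
K + 4G/3 = 96e9 + 4*43e9/3 = 153333333333.33 Pa
Then divide by density:
153333333333.33 / 2312 = 66320645.9054 Pa/(kg/m^3)
Take the square root:
Vp = sqrt(66320645.9054) = 8143.75 m/s

8143.75


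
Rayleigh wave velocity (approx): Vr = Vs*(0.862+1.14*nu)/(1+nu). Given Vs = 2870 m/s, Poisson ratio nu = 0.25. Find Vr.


Numerator factor = 0.862 + 1.14*0.25 = 1.147
Denominator = 1 + 0.25 = 1.25
Vr = 2870 * 1.147 / 1.25 = 2633.51 m/s

2633.51


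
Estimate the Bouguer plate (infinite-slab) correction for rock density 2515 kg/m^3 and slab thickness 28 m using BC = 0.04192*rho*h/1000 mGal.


BC = 0.04192 * rho * h / 1000
= 0.04192 * 2515 * 28 / 1000
= 2.952 mGal

2.952


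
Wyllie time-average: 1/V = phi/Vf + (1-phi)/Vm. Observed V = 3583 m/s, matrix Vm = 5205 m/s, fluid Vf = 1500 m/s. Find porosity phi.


1/V - 1/Vm = 1/3583 - 1/5205 = 8.697e-05
1/Vf - 1/Vm = 1/1500 - 1/5205 = 0.00047454
phi = 8.697e-05 / 0.00047454 = 0.1833

0.1833


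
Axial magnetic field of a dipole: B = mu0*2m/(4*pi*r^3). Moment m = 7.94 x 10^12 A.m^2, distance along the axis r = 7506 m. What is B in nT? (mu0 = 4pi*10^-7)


m = 7.94 x 10^12 = 7940000000000 A.m^2
2m = 15880000000000 A.m^2
r^3 = 7506^3 = 422888310216
B = (4pi*10^-7) * 15880000000000 / (4*pi * 422888310216) * 1e9
= 19955396.535602 / 5314171234654.35 * 1e9
= 3755.1286 nT

3755.1286


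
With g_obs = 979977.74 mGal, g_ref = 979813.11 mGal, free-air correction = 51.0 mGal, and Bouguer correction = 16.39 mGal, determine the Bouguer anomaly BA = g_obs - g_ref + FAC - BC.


BA = g_obs - g_ref + FAC - BC
= 979977.74 - 979813.11 + 51.0 - 16.39
= 199.24 mGal

199.24


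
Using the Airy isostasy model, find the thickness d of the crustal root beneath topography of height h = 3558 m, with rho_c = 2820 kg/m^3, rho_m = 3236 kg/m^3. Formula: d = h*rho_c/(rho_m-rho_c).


rho_m - rho_c = 3236 - 2820 = 416
d = 3558 * 2820 / 416
= 10033560 / 416
= 24119.13 m

24119.13


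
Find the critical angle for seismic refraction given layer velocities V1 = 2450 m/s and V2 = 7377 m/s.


V1/V2 = 2450/7377 = 0.332113
theta_c = arcsin(0.332113) = 19.3971 degrees

19.3971


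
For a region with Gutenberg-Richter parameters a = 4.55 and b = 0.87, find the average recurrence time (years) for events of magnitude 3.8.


log10(N) = 4.55 - 0.87*3.8 = 1.244
N = 10^1.244 = 17.538805
T = 1/N = 1/17.538805 = 0.057 years

0.057


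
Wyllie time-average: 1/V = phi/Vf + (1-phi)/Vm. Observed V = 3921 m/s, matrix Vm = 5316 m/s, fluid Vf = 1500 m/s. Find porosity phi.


1/V - 1/Vm = 1/3921 - 1/5316 = 6.693e-05
1/Vf - 1/Vm = 1/1500 - 1/5316 = 0.00047856
phi = 6.693e-05 / 0.00047856 = 0.1398

0.1398


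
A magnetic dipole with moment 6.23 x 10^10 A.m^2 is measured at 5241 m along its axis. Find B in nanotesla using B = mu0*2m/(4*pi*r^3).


m = 6.23 x 10^10 = 62300000000 A.m^2
2m = 124600000000 A.m^2
r^3 = 5241^3 = 143960212521
B = (4pi*10^-7) * 124600000000 / (4*pi * 143960212521) * 1e9
= 156576.977855 / 1809057384260.8 * 1e9
= 86.5517 nT

86.5517


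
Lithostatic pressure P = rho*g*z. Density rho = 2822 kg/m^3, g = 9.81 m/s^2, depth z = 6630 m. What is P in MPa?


P = rho * g * z / 1e6
= 2822 * 9.81 * 6630 / 1e6
= 183543726.6 / 1e6
= 183.5437 MPa

183.5437


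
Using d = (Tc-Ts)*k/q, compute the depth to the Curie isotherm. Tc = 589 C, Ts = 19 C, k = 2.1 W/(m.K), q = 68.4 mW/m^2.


T_Curie - T_surf = 589 - 19 = 570 C
Convert q to W/m^2: 68.4 mW/m^2 = 0.0684 W/m^2
d = 570 * 2.1 / 0.0684 = 17500.0 m

17500.0


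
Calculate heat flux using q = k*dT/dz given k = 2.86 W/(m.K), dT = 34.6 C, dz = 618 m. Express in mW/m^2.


q = k * dT / dz * 1000
= 2.86 * 34.6 / 618 * 1000
= 0.160123 * 1000
= 160.123 mW/m^2

160.123


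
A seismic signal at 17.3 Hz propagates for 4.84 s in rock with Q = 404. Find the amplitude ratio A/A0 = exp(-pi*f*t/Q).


pi*f*t/Q = pi*17.3*4.84/404 = 0.651118
A/A0 = exp(-0.651118) = 0.521462

0.521462


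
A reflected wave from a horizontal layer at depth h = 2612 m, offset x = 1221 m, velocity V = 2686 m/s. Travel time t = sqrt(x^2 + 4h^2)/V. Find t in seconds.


x^2 + 4h^2 = 1221^2 + 4*2612^2 = 1490841 + 27290176 = 28781017
sqrt(28781017) = 5364.7942
t = 5364.7942 / 2686 = 1.9973 s

1.9973


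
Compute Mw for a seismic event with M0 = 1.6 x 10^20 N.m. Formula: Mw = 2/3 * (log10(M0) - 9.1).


log10(M0) = log10(1.6 x 10^20) = 20.2041
Mw = 2/3 * (20.2041 - 9.1)
= 2/3 * 11.1041
= 7.4

7.4


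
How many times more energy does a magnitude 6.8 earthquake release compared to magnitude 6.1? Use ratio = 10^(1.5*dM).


M2 - M1 = 6.8 - 6.1 = 0.7
1.5 * 0.7 = 1.05
ratio = 10^1.05 = 11.22

11.22


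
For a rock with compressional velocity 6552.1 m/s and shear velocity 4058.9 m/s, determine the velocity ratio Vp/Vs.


Vp/Vs = 6552.1 / 4058.9
= 1.6143

1.6143


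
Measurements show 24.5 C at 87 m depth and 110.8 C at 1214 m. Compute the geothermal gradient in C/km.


dT = 110.8 - 24.5 = 86.3 C
dz = 1214 - 87 = 1127 m
gradient = dT/dz * 1000 = 86.3/1127 * 1000 = 76.575 C/km

76.575


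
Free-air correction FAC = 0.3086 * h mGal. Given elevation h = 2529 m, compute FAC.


FAC = 0.3086 * h
= 0.3086 * 2529
= 780.4494 mGal

780.4494


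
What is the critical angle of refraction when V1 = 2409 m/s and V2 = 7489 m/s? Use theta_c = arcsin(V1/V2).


V1/V2 = 2409/7489 = 0.321672
theta_c = arcsin(0.321672) = 18.7641 degrees

18.7641


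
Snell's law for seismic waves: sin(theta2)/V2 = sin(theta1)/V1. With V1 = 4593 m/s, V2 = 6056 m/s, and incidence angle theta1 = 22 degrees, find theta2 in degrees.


sin(theta1) = sin(22 deg) = 0.374607
sin(theta2) = V2/V1 * sin(theta1) = 6056/4593 * 0.374607 = 0.493929
theta2 = arcsin(0.493929) = 29.5992 degrees

29.5992


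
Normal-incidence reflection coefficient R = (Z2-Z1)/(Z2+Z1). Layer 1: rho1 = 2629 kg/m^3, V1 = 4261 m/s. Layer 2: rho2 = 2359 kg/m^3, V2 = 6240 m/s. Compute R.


Z1 = 2629 * 4261 = 11202169
Z2 = 2359 * 6240 = 14720160
R = (14720160 - 11202169) / (14720160 + 11202169) = 3517991 / 25922329 = 0.1357

0.1357


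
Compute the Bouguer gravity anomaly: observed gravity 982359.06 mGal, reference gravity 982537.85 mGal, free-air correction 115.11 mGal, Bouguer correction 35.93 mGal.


BA = g_obs - g_ref + FAC - BC
= 982359.06 - 982537.85 + 115.11 - 35.93
= -99.61 mGal

-99.61


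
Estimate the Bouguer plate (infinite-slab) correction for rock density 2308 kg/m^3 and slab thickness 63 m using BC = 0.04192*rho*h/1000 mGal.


BC = 0.04192 * rho * h / 1000
= 0.04192 * 2308 * 63 / 1000
= 6.0953 mGal

6.0953
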